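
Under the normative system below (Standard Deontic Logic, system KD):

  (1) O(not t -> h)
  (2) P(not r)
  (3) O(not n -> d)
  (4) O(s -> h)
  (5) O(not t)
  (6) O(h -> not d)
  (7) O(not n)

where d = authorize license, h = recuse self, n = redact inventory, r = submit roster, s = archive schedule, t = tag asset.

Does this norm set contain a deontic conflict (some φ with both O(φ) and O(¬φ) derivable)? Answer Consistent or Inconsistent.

Premise 5 gives O(not t).
With premise 1, O(not t -> h), the K-axiom yields O(h).
With premise 6, O(h -> not d), the K-axiom yields O(not d).
The contrapositive of premise 3 (O(not n -> d)) is O(not d -> n), and O(not d) is already established, so O(n).
But premise 7 directly asserts O(not n).
We now have both O(n) and O(not n) — n is simultaneously obligatory and forbidden, violating the D-axiom.

Inconsistent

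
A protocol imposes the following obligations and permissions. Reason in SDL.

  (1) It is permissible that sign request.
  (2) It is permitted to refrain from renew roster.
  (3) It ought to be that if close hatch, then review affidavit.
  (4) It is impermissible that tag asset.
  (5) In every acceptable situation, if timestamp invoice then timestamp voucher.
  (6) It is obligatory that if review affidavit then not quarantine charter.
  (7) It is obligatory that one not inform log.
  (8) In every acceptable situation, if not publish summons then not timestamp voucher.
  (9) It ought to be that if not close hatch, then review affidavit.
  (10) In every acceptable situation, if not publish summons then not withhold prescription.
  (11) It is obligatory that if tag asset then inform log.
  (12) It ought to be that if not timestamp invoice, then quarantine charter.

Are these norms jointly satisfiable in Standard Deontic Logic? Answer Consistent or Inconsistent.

Premise 11 is O(tag_asset → inform_log), but O(tag_asset) is not derivable from the premises, so it does not yield O(inform_log).
So O(inform_log) is not derivable, and the apparent clash with O(¬inform_log) does not arise.
A world satisfying every obligation exists (e.g. close_hatch=false, inform_log=false, publish_summons=true, quarantine_charter=false, renew_roster=false, review_affidavit=true, sign_request=false, tag_asset=false, timestamp_invoice=true, timestamp_voucher=true, withhold_prescription=false); no atom is both obligatory and forbidden, so the set is consistent.

Consistent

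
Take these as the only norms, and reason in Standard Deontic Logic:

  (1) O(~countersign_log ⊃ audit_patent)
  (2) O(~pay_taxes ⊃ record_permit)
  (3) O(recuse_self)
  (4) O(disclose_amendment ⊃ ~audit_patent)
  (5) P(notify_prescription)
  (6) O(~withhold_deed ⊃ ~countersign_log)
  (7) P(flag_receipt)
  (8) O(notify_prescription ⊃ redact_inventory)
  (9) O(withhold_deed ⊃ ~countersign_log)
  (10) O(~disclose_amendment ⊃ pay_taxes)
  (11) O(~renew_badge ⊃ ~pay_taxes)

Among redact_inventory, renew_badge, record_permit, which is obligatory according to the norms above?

Premises 9 and 6 cover both cases: O(withhold_deed ⊃ ~countersign_log) and O(~withhold_deed ⊃ ~countersign_log). Since withhold_deed ∨ ~withhold_deed is a tautology, O(~countersign_log) follows.
Applying K to premise 1 (O(~countersign_log ⊃ audit_patent)) and O(~countersign_log) yields O(audit_patent).
Premise 4, O(disclose_amendment ⊃ ~audit_patent), contraposes to O(audit_patent ⊃ ~disclose_amendment); with O(audit_patent) we get O(~disclose_amendment).
From O(~disclose_amendment) and premise 10, O(~disclose_amendment ⊃ pay_taxes), we obtain O(pay_taxes).
The contrapositive of premise 11 (O(~renew_badge ⊃ ~pay_taxes)) is O(pay_taxes ⊃ renew_badge), and O(pay_taxes) is already established, so O(renew_badge).
So O(renew_badge) holds — renew_badge is obligatory. None of the other listed options is made obligatory by any chain of premises.

renew_badge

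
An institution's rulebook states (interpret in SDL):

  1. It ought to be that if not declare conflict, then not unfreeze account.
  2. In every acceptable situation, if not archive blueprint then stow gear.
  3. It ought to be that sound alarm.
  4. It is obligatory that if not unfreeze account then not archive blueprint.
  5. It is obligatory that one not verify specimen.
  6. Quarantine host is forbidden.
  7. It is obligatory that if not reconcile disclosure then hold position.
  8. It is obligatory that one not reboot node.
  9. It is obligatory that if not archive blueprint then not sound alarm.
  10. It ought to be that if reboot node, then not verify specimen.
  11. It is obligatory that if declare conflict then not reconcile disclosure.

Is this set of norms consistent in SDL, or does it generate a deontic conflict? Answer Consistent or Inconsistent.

Premise 10 is O(reboot_node → ¬verify_specimen); even if O(¬verify_specimen) held, inferring O(reboot_node) would be affirming the consequent — invalid.
So O(reboot_node) is not derivable, and the apparent clash with O(¬reboot_node) does not arise.
A world satisfying every obligation exists (e.g. archive_blueprint=true, declare_conflict=true, hold_position=true, quarantine_host=false, reboot_node=false, reconcile_disclosure=false, sound_alarm=true, stow_gear=false, unfreeze_account=true, verify_specimen=false); no atom is both obligatory and forbidden, so the set is consistent.

Consistent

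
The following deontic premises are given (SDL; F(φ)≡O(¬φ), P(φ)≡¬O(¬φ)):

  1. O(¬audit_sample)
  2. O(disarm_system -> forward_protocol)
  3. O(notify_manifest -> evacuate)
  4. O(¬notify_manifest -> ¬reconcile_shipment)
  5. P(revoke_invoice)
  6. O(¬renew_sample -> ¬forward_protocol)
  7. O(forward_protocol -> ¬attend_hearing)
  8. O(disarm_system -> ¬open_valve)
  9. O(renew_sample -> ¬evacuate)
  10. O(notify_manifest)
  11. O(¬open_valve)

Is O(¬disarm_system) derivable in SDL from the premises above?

Yes

Premise 10 gives O(notify_manifest).
Premise 3 is O(notify_manifest -> evacuate); since O(notify_manifest), deontic closure gives O(evacuate).
The contrapositive of premise 9 (O(renew_sample -> ¬evacuate)) is O(evacuate -> ¬renew_sample), and O(evacuate) is already established, so O(¬renew_sample).
With premise 6, O(¬renew_sample -> ¬forward_protocol), the K-axiom yields O(¬forward_protocol).
Premise 2 is O(disarm_system -> forward_protocol); contrapositively O(¬forward_protocol -> ¬disarm_system). Since O(¬forward_protocol) holds, K gives O(¬disarm_system).
Premises 1, 4, 5, 7, 8, 11 do not contribute to this derivation.
So O(¬disarm_system) follows.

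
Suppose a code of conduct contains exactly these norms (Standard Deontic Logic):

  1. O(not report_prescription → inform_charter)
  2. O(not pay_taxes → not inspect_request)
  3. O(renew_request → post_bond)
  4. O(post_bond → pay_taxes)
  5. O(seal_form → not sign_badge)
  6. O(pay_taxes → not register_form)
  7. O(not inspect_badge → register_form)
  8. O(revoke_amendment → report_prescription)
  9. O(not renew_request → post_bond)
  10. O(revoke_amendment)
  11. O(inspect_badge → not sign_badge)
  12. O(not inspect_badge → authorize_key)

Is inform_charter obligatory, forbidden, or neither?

Neither

Premise 1 is O(not report_prescription → inform_charter), but O(not report_prescription) is not derivable from the premises, so it does not yield O(inform_charter).
No premise or chain of K-axiom applications forces O(inform_charter), and none forces O(not inform_charter). So inform_charter is neither obligatory nor forbidden under these norms.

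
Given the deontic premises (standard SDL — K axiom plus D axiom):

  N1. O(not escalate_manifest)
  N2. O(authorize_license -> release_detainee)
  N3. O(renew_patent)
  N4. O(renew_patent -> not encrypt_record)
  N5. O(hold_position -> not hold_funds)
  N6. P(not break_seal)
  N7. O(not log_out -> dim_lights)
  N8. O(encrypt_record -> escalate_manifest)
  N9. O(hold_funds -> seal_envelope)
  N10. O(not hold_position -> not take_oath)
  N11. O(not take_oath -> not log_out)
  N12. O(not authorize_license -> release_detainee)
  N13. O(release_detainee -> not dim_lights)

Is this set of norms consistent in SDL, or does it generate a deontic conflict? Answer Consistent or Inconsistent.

Premise 8 is O(encrypt_record -> escalate_manifest), but O(encrypt_record) is not derivable from the premises, so it does not yield O(escalate_manifest).
So O(escalate_manifest) is not derivable, and the apparent clash with O(not escalate_manifest) does not arise.
A world satisfying every obligation exists (e.g. authorize_license=false, break_seal=false, dim_lights=false, encrypt_record=false, escalate_manifest=false, hold_funds=false, hold_position=true, log_out=true, release_detainee=true, renew_patent=true, seal_envelope=false, take_oath=true); no atom is both obligatory and forbidden, so the set is consistent.

Consistent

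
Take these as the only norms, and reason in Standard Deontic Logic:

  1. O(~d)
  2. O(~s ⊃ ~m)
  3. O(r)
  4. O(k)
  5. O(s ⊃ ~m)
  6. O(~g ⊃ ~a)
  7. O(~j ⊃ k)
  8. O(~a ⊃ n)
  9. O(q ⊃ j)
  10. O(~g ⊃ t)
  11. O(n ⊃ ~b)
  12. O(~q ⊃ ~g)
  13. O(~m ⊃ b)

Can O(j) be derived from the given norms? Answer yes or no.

By case analysis on ~s: premise 2 gives O(~s ⊃ ~m) and premise 5 gives O(s ⊃ ~m), so O(~m) either way.
From O(~m) and premise 13, O(~m ⊃ b), we obtain O(b).
Premise 11 is O(n ⊃ ~b); contrapositively O(b ⊃ ~n). Since O(b) holds, K gives O(~n).
Premise 8, O(~a ⊃ n), contraposes to O(~n ⊃ a); with O(~n) we get O(a).
Premise 6, O(~g ⊃ ~a), contraposes to O(a ⊃ g); with O(a) we get O(g).
The contrapositive of premise 12 (O(~q ⊃ ~g)) is O(g ⊃ q), and O(g) is already established, so O(q).
Applying K to premise 9 (O(q ⊃ j)) and O(q) yields O(j).
Premises 1, 3, 4, 7, 10 do not contribute to this derivation.
So O(j) follows.

Yes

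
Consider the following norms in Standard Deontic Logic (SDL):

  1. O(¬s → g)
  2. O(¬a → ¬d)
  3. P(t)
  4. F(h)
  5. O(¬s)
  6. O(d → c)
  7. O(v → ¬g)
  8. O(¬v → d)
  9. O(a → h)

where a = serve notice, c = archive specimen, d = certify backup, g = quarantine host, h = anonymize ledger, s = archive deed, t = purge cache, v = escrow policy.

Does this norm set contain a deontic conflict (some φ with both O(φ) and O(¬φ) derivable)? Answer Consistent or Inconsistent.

Inconsistent

Premise 4, F(h), is equivalent to O(¬h).
Premise 9, O(a → h), contraposes to O(¬h → ¬a); with O(¬h) we get O(¬a).
With premise 2, O(¬a → ¬d), the K-axiom yields O(¬d).
Premise 8 is O(¬v → d); contrapositively O(¬d → v). Since O(¬d) holds, K gives O(v).
With premise 7, O(v → ¬g), the K-axiom yields O(¬g).
Premise 1, O(¬s → g), contraposes to O(¬g → s); with O(¬g) we get O(s).
But premise 5 directly asserts O(¬s).
We now have both O(s) and O(¬s) — s is simultaneously obligatory and forbidden, violating the D-axiom.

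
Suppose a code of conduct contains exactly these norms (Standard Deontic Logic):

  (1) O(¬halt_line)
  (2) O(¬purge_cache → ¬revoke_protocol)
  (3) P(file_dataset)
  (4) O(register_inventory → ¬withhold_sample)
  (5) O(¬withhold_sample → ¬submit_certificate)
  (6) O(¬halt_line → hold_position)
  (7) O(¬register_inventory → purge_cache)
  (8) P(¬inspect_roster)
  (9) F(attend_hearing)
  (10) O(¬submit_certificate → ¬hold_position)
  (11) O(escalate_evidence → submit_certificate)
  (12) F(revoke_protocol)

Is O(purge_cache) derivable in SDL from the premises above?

Premise 1 states O(¬halt_line) outright.
Applying K to premise 6 (O(¬halt_line → hold_position)) and O(¬halt_line) yields O(hold_position).
The contrapositive of premise 10 (O(¬submit_certificate → ¬hold_position)) is O(hold_position → submit_certificate), and O(hold_position) is already established, so O(submit_certificate).
Premise 5, O(¬withhold_sample → ¬submit_certificate), contraposes to O(submit_certificate → withhold_sample); with O(submit_certificate) we get O(withhold_sample).
Premise 4, O(register_inventory → ¬withhold_sample), contraposes to O(withhold_sample → ¬register_inventory); with O(withhold_sample) we get O(¬register_inventory).
Applying K to premise 7 (O(¬register_inventory → purge_cache)) and O(¬register_inventory) yields O(purge_cache).
Premises 2, 3, 8, 9, 11, 12 do not contribute to this derivation.
So O(purge_cache) follows.

Yes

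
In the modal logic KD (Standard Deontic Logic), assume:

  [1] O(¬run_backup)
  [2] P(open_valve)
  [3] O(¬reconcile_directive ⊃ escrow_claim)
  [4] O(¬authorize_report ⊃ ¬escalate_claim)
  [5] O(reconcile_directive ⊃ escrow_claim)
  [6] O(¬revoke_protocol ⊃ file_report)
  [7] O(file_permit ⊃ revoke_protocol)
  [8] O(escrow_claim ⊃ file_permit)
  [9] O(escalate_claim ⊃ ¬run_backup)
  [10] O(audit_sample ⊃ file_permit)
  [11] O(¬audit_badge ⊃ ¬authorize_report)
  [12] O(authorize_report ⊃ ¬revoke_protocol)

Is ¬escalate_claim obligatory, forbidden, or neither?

By case analysis on reconcile_directive: premise 5 gives O(reconcile_directive ⊃ escrow_claim) and premise 3 gives O(¬reconcile_directive ⊃ escrow_claim), so O(escrow_claim) either way.
With premise 8, O(escrow_claim ⊃ file_permit), the K-axiom yields O(file_permit).
Applying K to premise 7 (O(file_permit ⊃ revoke_protocol)) and O(file_permit) yields O(revoke_protocol).
Premise 12, O(authorize_report ⊃ ¬revoke_protocol), contraposes to O(revoke_protocol ⊃ ¬authorize_report); with O(revoke_protocol) we get O(¬authorize_report).
With premise 4, O(¬authorize_report ⊃ ¬escalate_claim), the K-axiom yields O(¬escalate_claim).
Premises 1, 2, 6, 9, 10, 11 do not contribute to this derivation.
Hence ¬escalate_claim is obligatory.

Obligatory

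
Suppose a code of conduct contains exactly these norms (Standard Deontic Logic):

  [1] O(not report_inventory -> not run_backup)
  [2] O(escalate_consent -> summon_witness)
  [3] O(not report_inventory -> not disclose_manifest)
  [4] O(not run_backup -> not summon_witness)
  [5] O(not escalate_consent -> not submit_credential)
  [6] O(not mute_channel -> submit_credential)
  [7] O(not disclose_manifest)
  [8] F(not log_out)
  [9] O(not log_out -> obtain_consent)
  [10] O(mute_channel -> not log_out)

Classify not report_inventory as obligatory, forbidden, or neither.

Forbidden

Premise 8, F(not log_out), is equivalent to O(log_out).
The contrapositive of premise 10 (O(mute_channel -> not log_out)) is O(log_out -> not mute_channel), and O(log_out) is already established, so O(not mute_channel).
Applying K to premise 6 (O(not mute_channel -> submit_credential)) and O(not mute_channel) yields O(submit_credential).
Premise 5, O(not escalate_consent -> not submit_credential), contraposes to O(submit_credential -> escalate_consent); with O(submit_credential) we get O(escalate_consent).
From O(escalate_consent) and premise 2, O(escalate_consent -> summon_witness), we obtain O(summon_witness).
Premise 4, O(not run_backup -> not summon_witness), contraposes to O(summon_witness -> run_backup); with O(summon_witness) we get O(run_backup).
Premise 1 is O(not report_inventory -> not run_backup); contrapositively O(run_backup -> report_inventory). Since O(run_backup) holds, K gives O(report_inventory).
Premises 3, 7, 9 do not contribute to this derivation.
Thus O(report_inventory), which is F(not report_inventory): not report_inventory is forbidden.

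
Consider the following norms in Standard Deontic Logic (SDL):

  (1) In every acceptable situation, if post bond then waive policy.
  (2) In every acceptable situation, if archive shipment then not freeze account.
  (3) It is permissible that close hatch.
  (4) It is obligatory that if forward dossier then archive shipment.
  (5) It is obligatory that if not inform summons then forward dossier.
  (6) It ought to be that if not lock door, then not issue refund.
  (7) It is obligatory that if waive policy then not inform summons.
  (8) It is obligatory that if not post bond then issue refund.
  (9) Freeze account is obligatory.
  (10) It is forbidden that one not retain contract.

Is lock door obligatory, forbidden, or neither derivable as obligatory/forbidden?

From premise 9 we have O(freeze_account).
Premise 2 is O(archive_shipment → ¬freeze_account); contrapositively O(freeze_account → ¬archive_shipment). Since O(freeze_account) holds, K gives O(¬archive_shipment).
Premise 4, O(forward_dossier → archive_shipment), contraposes to O(¬archive_shipment → ¬forward_dossier); with O(¬archive_shipment) we get O(¬forward_dossier).
The contrapositive of premise 5 (O(¬inform_summons → forward_dossier)) is O(¬forward_dossier → inform_summons), and O(¬forward_dossier) is already established, so O(inform_summons).
Premise 7, O(waive_policy → ¬inform_summons), contraposes to O(inform_summons → ¬waive_policy); with O(inform_summons) we get O(¬waive_policy).
Premise 1, O(post_bond → waive_policy), contraposes to O(¬waive_policy → ¬post_bond); with O(¬waive_policy) we get O(¬post_bond).
Premise 8 is O(¬post_bond → issue_refund); since O(¬post_bond), deontic closure gives O(issue_refund).
The contrapositive of premise 6 (O(¬lock_door → ¬issue_refund)) is O(issue_refund → lock_door), and O(issue_refund) is already established, so O(lock_door).
Premises 3, 10 do not contribute to this derivation.
Hence lock_door is obligatory.

Obligatory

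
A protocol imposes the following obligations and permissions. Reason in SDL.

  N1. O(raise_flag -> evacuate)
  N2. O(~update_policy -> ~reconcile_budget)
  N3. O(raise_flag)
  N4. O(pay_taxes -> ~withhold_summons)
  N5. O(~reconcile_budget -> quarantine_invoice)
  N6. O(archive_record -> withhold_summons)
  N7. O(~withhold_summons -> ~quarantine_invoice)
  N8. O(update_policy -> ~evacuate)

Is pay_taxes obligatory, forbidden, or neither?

Premise 3 gives O(raise_flag).
Applying K to premise 1 (O(raise_flag -> evacuate)) and O(raise_flag) yields O(evacuate).
Premise 8, O(update_policy -> ~evacuate), contraposes to O(evacuate -> ~update_policy); with O(evacuate) we get O(~update_policy).
Applying K to premise 2 (O(~update_policy -> ~reconcile_budget)) and O(~update_policy) yields O(~reconcile_budget).
From O(~reconcile_budget) and premise 5, O(~reconcile_budget -> quarantine_invoice), we obtain O(quarantine_invoice).
Premise 7 is O(~withhold_summons -> ~quarantine_invoice); contrapositively O(quarantine_invoice -> withhold_summons). Since O(quarantine_invoice) holds, K gives O(withhold_summons).
The contrapositive of premise 4 (O(pay_taxes -> ~withhold_summons)) is O(withhold_summons -> ~pay_taxes), and O(withhold_summons) is already established, so O(~pay_taxes).
Premise 6 does not contribute to this derivation.
Thus O(~pay_taxes), which is F(pay_taxes): pay_taxes is forbidden.

Forbidden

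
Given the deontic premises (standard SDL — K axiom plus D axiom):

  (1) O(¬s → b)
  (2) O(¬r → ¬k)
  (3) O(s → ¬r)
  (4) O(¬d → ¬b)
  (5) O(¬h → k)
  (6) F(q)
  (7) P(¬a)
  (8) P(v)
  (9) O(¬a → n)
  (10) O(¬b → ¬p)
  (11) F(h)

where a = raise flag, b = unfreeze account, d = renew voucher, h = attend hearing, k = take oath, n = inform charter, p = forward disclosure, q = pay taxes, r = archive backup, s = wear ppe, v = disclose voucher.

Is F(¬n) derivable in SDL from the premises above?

Premise 9 is O(¬a → n), but O(¬a) is not derivable from the premises (the permission P(¬a) asserts only ¬O(a), not O(¬a)), so it does not yield O(n).
No other premise forces O(n). An ideal world satisfying every premise can still have ¬n true, so F(¬n) is not derivable.

No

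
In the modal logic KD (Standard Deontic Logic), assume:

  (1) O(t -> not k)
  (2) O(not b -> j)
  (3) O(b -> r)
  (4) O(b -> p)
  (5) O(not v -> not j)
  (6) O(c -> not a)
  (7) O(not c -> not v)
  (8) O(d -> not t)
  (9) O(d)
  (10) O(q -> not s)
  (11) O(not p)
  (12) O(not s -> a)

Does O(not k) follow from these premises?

Premise 1 is O(t -> not k), but O(t) is not derivable from the premises, so it does not yield O(not k).
No other premise forces O(not k). An ideal world satisfying every premise can still have not k false, so O(not k) is not derivable.

No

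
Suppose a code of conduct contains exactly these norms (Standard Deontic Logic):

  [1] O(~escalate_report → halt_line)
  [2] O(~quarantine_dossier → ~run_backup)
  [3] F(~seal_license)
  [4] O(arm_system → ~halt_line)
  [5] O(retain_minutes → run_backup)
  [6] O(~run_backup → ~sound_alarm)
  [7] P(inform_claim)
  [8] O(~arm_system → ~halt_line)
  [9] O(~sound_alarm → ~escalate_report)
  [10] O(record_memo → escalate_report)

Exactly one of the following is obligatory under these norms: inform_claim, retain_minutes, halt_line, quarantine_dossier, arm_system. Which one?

quarantine_dossier

By case analysis on arm_system: premise 4 gives O(arm_system → ~halt_line) and premise 8 gives O(~arm_system → ~halt_line), so O(~halt_line) either way.
Premise 1, O(~escalate_report → halt_line), contraposes to O(~halt_line → escalate_report); with O(~halt_line) we get O(escalate_report).
Premise 9 is O(~sound_alarm → ~escalate_report); contrapositively O(escalate_report → sound_alarm). Since O(escalate_report) holds, K gives O(sound_alarm).
The contrapositive of premise 6 (O(~run_backup → ~sound_alarm)) is O(sound_alarm → run_backup), and O(sound_alarm) is already established, so O(run_backup).
The contrapositive of premise 2 (O(~quarantine_dossier → ~run_backup)) is O(run_backup → quarantine_dossier), and O(run_backup) is already established, so O(quarantine_dossier).
So O(quarantine_dossier) holds — quarantine_dossier is obligatory. None of the other listed options is made obligatory by any chain of premises.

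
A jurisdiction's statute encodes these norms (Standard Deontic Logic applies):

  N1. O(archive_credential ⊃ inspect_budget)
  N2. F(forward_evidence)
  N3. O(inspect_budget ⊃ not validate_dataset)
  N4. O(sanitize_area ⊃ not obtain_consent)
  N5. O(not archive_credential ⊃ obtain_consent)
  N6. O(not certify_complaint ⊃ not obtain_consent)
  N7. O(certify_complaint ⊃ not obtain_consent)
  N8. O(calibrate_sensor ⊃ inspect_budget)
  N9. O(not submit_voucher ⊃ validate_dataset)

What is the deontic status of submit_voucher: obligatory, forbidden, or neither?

Obligatory

Premises 6 and 7 are O(not certify_complaint ⊃ not obtain_consent) and O(certify_complaint ⊃ not obtain_consent); every ideal world satisfies not certify_complaint or certify_complaint, so in either case not obtain_consent holds — hence O(not obtain_consent).
Premise 5, O(not archive_credential ⊃ obtain_consent), contraposes to O(not obtain_consent ⊃ archive_credential); with O(not obtain_consent) we get O(archive_credential).
From O(archive_credential) and premise 1, O(archive_credential ⊃ inspect_budget), we obtain O(inspect_budget).
From O(inspect_budget) and premise 3, O(inspect_budget ⊃ not validate_dataset), we obtain O(not validate_dataset).
The contrapositive of premise 9 (O(not submit_voucher ⊃ validate_dataset)) is O(not validate_dataset ⊃ submit_voucher), and O(not validate_dataset) is already established, so O(submit_voucher).
Premises 2, 4, 8 do not contribute to this derivation.
Hence submit_voucher is obligatory.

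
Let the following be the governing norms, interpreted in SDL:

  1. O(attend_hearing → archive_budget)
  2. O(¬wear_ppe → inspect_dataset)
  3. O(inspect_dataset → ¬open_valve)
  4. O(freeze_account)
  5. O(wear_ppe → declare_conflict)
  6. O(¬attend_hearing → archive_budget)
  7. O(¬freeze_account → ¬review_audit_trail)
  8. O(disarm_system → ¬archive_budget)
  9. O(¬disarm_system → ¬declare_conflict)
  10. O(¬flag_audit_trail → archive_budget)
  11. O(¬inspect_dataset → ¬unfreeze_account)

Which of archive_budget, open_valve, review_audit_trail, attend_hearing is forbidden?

By case analysis on attend_hearing: premise 1 gives O(attend_hearing → archive_budget) and premise 6 gives O(¬attend_hearing → archive_budget), so O(archive_budget) either way.
The contrapositive of premise 8 (O(disarm_system → ¬archive_budget)) is O(archive_budget → ¬disarm_system), and O(archive_budget) is already established, so O(¬disarm_system).
From O(¬disarm_system) and premise 9, O(¬disarm_system → ¬declare_conflict), we obtain O(¬declare_conflict).
The contrapositive of premise 5 (O(wear_ppe → declare_conflict)) is O(¬declare_conflict → ¬wear_ppe), and O(¬declare_conflict) is already established, so O(¬wear_ppe).
Premise 2 is O(¬wear_ppe → inspect_dataset); since O(¬wear_ppe), deontic closure gives O(inspect_dataset).
Applying K to premise 3 (O(inspect_dataset → ¬open_valve)) and O(inspect_dataset) yields O(¬open_valve).
So O(¬open_valve) holds, i.e. open_valve is forbidden. None of the other listed options is forbidden under the premises.

open_valve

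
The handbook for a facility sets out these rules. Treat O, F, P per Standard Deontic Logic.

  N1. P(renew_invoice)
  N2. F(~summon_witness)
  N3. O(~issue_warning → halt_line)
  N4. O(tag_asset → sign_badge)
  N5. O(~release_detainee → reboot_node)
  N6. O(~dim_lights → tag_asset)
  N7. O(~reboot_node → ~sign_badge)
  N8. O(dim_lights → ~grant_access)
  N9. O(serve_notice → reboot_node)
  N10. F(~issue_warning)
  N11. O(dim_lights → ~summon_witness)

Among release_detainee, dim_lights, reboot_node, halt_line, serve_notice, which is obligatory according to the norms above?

Premise 2 is F(~summon_witness), i.e. O(summon_witness).
The contrapositive of premise 11 (O(dim_lights → ~summon_witness)) is O(summon_witness → ~dim_lights), and O(summon_witness) is already established, so O(~dim_lights).
Applying K to premise 6 (O(~dim_lights → tag_asset)) and O(~dim_lights) yields O(tag_asset).
From O(tag_asset) and premise 4, O(tag_asset → sign_badge), we obtain O(sign_badge).
Premise 7, O(~reboot_node → ~sign_badge), contraposes to O(sign_badge → reboot_node); with O(sign_badge) we get O(reboot_node).
So O(reboot_node) holds — reboot_node is obligatory. None of the other listed options is made obligatory by any chain of premises.

reboot_node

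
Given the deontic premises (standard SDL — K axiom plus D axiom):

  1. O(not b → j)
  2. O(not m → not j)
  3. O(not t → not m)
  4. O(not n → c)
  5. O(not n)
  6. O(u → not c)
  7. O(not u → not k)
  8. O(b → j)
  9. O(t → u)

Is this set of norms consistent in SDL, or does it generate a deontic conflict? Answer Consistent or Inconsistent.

Inconsistent

Premises 1 and 8 cover both cases: O(not b → j) and O(b → j). Since not b ∨ b is a tautology, O(j) follows.
Premise 2, O(not m → not j), contraposes to O(j → m); with O(j) we get O(m).
Premise 3, O(not t → not m), contraposes to O(m → t); with O(m) we get O(t).
Applying K to premise 9 (O(t → u)) and O(t) yields O(u).
Applying K to premise 6 (O(u → not c)) and O(u) yields O(not c).
The contrapositive of premise 4 (O(not n → c)) is O(not c → n), and O(not c) is already established, so O(n).
However, premise 5 gives O(not n).
We now have both O(n) and O(not n) — n is simultaneously obligatory and forbidden, violating the D-axiom.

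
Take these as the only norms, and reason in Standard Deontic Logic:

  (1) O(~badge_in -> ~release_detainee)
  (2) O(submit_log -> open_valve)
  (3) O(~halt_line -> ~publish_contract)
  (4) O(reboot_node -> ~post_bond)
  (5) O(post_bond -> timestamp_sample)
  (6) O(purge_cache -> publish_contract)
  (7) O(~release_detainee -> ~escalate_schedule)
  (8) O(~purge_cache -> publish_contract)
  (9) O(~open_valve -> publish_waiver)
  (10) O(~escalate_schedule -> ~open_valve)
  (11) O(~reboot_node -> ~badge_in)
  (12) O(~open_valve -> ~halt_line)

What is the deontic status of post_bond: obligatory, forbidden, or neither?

Forbidden

Premises 6 and 8 cover both cases: O(purge_cache -> publish_contract) and O(~purge_cache -> publish_contract). Since purge_cache ∨ ~purge_cache is a tautology, O(publish_contract) follows.
Premise 3 is O(~halt_line -> ~publish_contract); contrapositively O(publish_contract -> halt_line). Since O(publish_contract) holds, K gives O(halt_line).
Premise 12 is O(~open_valve -> ~halt_line); contrapositively O(halt_line -> open_valve). Since O(halt_line) holds, K gives O(open_valve).
The contrapositive of premise 10 (O(~escalate_schedule -> ~open_valve)) is O(open_valve -> escalate_schedule), and O(open_valve) is already established, so O(escalate_schedule).
Premise 7 is O(~release_detainee -> ~escalate_schedule); contrapositively O(escalate_schedule -> release_detainee). Since O(escalate_schedule) holds, K gives O(release_detainee).
Premise 1, O(~badge_in -> ~release_detainee), contraposes to O(release_detainee -> badge_in); with O(release_detainee) we get O(badge_in).
Premise 11 is O(~reboot_node -> ~badge_in); contrapositively O(badge_in -> reboot_node). Since O(badge_in) holds, K gives O(reboot_node).
Applying K to premise 4 (O(reboot_node -> ~post_bond)) and O(reboot_node) yields O(~post_bond).
Premises 2, 5, 9 do not contribute to this derivation.
Thus O(~post_bond), which is F(post_bond): post_bond is forbidden.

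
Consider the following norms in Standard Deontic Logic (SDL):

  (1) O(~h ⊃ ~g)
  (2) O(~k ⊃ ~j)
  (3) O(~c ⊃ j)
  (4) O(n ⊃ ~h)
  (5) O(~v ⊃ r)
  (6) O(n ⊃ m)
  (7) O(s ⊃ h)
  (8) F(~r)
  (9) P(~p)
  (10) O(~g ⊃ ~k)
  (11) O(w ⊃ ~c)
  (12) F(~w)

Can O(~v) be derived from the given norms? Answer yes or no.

No

Premise 5 is O(~v ⊃ r); even if O(r) held, inferring O(~v) would be affirming the consequent — invalid.
No other premise forces O(~v). An ideal world satisfying every premise can still have ~v false, so O(~v) is not derivable.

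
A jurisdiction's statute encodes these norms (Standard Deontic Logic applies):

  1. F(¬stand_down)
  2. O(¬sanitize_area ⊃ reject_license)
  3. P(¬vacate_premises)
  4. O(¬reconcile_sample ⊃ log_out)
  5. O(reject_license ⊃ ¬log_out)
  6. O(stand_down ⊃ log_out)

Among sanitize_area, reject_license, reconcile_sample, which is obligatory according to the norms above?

sanitize_area

F(¬stand_down) at premise 1 means O(stand_down).
Applying K to premise 6 (O(stand_down ⊃ log_out)) and O(stand_down) yields O(log_out).
Premise 5 is O(reject_license ⊃ ¬log_out); contrapositively O(log_out ⊃ ¬reject_license). Since O(log_out) holds, K gives O(¬reject_license).
The contrapositive of premise 2 (O(¬sanitize_area ⊃ reject_license)) is O(¬reject_license ⊃ sanitize_area), and O(¬reject_license) is already established, so O(sanitize_area).
So O(sanitize_area) holds — sanitize_area is obligatory. None of the other listed options is made obligatory by any chain of premises.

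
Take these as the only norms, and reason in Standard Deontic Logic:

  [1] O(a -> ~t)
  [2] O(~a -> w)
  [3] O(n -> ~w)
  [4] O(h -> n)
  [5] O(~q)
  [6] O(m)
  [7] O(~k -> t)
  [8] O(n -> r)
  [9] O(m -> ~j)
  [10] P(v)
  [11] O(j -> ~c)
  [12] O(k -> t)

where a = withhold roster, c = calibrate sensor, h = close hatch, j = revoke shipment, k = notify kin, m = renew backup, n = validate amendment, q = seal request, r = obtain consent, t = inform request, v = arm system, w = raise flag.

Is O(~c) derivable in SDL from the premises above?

Premise 11 is O(j -> ~c), but O(j) is not derivable from the premises, so it does not yield O(~c).
No other premise forces O(~c). An ideal world satisfying every premise can still have ~c false, so O(~c) is not derivable.

No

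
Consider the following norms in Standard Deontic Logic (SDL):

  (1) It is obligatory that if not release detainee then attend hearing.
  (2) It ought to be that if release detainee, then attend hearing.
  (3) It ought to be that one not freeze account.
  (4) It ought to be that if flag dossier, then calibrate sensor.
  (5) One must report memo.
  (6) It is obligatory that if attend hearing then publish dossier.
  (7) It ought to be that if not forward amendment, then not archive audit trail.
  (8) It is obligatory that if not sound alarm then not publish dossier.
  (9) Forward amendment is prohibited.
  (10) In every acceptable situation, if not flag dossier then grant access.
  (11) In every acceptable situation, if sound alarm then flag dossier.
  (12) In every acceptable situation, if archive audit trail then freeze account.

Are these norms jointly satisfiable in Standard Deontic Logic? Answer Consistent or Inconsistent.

Consistent

Premise 12 is O(archive_audit_trail → freeze_account), but O(archive_audit_trail) is not derivable from the premises, so it does not yield O(freeze_account).
So O(freeze_account) is not derivable, and the apparent clash with O(¬freeze_account) does not arise.
A world satisfying every obligation exists (e.g. archive_audit_trail=false, attend_hearing=true, calibrate_sensor=true, flag_dossier=true, forward_amendment=false, freeze_account=false, grant_access=false, publish_dossier=true, release_detainee=false, report_memo=true, sound_alarm=true); no atom is both obligatory and forbidden, so the set is consistent.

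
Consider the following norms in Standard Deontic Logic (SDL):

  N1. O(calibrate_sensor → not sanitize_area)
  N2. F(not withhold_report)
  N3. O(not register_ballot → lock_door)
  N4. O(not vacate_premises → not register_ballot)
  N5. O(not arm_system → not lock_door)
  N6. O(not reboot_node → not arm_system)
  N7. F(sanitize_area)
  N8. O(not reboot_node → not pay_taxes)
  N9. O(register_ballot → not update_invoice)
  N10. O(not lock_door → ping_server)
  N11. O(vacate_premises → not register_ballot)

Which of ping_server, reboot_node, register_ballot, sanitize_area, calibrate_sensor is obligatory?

reboot_node

Premises 4 and 11 cover both cases: O(not vacate_premises → not register_ballot) and O(vacate_premises → not register_ballot). Since not vacate_premises ∨ vacate_premises is a tautology, O(not register_ballot) follows.
Premise 3 is O(not register_ballot → lock_door); since O(not register_ballot), deontic closure gives O(lock_door).
Premise 5, O(not arm_system → not lock_door), contraposes to O(lock_door → arm_system); with O(lock_door) we get O(arm_system).
Premise 6 is O(not reboot_node → not arm_system); contrapositively O(arm_system → reboot_node). Since O(arm_system) holds, K gives O(reboot_node).
So O(reboot_node) holds — reboot_node is obligatory. None of the other listed options is made obligatory by any chain of premises.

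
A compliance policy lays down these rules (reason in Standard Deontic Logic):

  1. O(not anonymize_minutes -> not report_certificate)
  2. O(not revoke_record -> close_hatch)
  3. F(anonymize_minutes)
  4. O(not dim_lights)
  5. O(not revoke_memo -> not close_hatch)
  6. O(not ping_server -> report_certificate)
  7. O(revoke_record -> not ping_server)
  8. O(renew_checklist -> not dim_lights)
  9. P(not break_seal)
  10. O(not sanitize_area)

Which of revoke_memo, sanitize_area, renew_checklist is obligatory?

revoke_memo

Premise 3, F(anonymize_minutes), is equivalent to O(not anonymize_minutes).
From O(not anonymize_minutes) and premise 1, O(not anonymize_minutes -> not report_certificate), we obtain O(not report_certificate).
Premise 6, O(not ping_server -> report_certificate), contraposes to O(not report_certificate -> ping_server); with O(not report_certificate) we get O(ping_server).
The contrapositive of premise 7 (O(revoke_record -> not ping_server)) is O(ping_server -> not revoke_record), and O(ping_server) is already established, so O(not revoke_record).
From O(not revoke_record) and premise 2, O(not revoke_record -> close_hatch), we obtain O(close_hatch).
The contrapositive of premise 5 (O(not revoke_memo -> not close_hatch)) is O(close_hatch -> revoke_memo), and O(close_hatch) is already established, so O(revoke_memo).
So O(revoke_memo) holds — revoke_memo is obligatory. None of the other listed options is made obligatory by any chain of premises.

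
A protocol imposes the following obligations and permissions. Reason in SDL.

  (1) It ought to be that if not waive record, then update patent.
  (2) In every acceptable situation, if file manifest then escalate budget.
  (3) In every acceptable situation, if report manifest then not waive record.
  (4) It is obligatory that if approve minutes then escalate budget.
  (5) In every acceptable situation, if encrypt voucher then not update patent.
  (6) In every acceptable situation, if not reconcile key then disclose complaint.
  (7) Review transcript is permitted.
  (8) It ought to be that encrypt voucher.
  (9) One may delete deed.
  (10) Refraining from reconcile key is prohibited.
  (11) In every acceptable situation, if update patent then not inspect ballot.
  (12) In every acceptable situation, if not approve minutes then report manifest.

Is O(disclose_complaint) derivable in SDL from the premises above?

No

Premise 6 is O(¬reconcile_key → disclose_complaint), but O(¬reconcile_key) is not derivable from the premises, so it does not yield O(disclose_complaint).
No other premise forces O(disclose_complaint). An ideal world satisfying every premise can still have disclose_complaint false, so O(disclose_complaint) is not derivable.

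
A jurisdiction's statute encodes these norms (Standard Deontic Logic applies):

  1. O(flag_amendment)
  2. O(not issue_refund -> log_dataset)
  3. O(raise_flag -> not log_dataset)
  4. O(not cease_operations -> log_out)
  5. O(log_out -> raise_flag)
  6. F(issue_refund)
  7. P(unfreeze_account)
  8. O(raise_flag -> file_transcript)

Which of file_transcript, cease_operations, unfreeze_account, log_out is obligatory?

cease_operations

Premise 6 is F(issue_refund), i.e. O(not issue_refund).
Applying K to premise 2 (O(not issue_refund -> log_dataset)) and O(not issue_refund) yields O(log_dataset).
Premise 3, O(raise_flag -> not log_dataset), contraposes to O(log_dataset -> not raise_flag); with O(log_dataset) we get O(not raise_flag).
Premise 5 is O(log_out -> raise_flag); contrapositively O(not raise_flag -> not log_out). Since O(not raise_flag) holds, K gives O(not log_out).
Premise 4, O(not cease_operations -> log_out), contraposes to O(not log_out -> cease_operations); with O(not log_out) we get O(cease_operations).
So O(cease_operations) holds — cease_operations is obligatory. None of the other listed options is made obligatory by any chain of premises.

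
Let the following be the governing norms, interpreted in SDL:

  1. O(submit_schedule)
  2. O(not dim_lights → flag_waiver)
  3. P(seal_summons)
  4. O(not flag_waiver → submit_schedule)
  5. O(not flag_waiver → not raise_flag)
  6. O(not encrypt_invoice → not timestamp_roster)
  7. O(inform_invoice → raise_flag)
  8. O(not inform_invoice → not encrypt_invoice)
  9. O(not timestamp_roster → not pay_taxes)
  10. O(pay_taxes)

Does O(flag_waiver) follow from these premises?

Yes

Premise 10 gives O(pay_taxes).
Premise 9, O(not timestamp_roster → not pay_taxes), contraposes to O(pay_taxes → timestamp_roster); with O(pay_taxes) we get O(timestamp_roster).
The contrapositive of premise 6 (O(not encrypt_invoice → not timestamp_roster)) is O(timestamp_roster → encrypt_invoice), and O(timestamp_roster) is already established, so O(encrypt_invoice).
The contrapositive of premise 8 (O(not inform_invoice → not encrypt_invoice)) is O(encrypt_invoice → inform_invoice), and O(encrypt_invoice) is already established, so O(inform_invoice).
With premise 7, O(inform_invoice → raise_flag), the K-axiom yields O(raise_flag).
Premise 5 is O(not flag_waiver → not raise_flag); contrapositively O(raise_flag → flag_waiver). Since O(raise_flag) holds, K gives O(flag_waiver).
Premises 1, 2, 3, 4 do not contribute to this derivation.
So O(flag_waiver) follows.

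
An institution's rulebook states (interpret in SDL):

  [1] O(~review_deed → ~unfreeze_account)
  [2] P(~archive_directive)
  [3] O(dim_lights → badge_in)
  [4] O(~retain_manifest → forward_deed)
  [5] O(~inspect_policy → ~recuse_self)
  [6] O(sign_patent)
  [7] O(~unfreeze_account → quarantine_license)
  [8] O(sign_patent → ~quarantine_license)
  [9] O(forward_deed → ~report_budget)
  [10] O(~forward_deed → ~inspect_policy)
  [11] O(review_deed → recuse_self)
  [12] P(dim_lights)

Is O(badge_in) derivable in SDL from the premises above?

Premise 3 is O(dim_lights → badge_in), but O(dim_lights) is not derivable from the premises (the permission P(dim_lights) asserts only ~O(~dim_lights), not O(dim_lights)), so it does not yield O(badge_in).
No other premise forces O(badge_in). An ideal world satisfying every premise can still have badge_in false, so O(badge_in) is not derivable.

No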